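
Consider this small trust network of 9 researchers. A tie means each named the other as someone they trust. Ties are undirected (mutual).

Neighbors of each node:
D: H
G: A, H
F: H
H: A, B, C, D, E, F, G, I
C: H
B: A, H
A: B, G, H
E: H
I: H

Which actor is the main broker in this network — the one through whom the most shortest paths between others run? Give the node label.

H

Unnormalized betweenness of each node: A:1/2, B:0, C:0, D:0, E:0, F:0, G:0, H:51/2, I:0.
H has the largest value, 51/2, making it the main broker — the node through which the most shortest paths run.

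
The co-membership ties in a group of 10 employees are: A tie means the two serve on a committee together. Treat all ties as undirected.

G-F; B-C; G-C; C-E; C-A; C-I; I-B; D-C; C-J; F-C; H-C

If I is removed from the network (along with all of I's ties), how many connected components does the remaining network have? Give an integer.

I's neighbors (B and C) remain reachable from one another through other ties, so the rest of the network stays in one piece.

1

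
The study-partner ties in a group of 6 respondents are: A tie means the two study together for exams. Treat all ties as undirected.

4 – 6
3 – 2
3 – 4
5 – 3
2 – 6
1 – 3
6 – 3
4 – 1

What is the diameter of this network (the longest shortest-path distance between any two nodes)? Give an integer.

2

Eccentricity of each node (its greatest distance to any other): 1:2, 2:2, 3:1, 4:2, 5:2, 6:2.
The maximum eccentricity is 2, realized for instance by the pair 5–6 via 5 – 3 – 6. So the diameter is 2.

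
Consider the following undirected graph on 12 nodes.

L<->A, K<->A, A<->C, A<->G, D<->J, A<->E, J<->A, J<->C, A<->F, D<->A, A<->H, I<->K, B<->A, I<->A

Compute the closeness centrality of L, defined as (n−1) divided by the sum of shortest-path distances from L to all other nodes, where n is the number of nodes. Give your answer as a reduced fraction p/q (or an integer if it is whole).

Distances from L: A:1, B:2, C:2, D:2, E:2, F:2, G:2, H:2, I:2, J:2, K:2. Sum = 21.
n = 12, so closeness = 11/21.

11/21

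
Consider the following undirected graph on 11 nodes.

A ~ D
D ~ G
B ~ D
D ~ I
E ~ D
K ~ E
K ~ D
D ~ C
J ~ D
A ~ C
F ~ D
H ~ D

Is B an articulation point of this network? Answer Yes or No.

Even without B, every remaining node can still reach every other (the residual graph is connected), so B is not a cut vertex.

No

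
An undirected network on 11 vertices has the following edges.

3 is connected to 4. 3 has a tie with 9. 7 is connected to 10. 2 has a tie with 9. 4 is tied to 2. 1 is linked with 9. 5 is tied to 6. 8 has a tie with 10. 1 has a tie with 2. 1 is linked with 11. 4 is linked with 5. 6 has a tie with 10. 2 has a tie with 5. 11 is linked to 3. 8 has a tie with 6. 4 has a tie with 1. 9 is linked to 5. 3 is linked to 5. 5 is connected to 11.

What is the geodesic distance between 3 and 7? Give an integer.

4

One shortest route is 3 – 5 – 6 – 10 – 7, which uses 4 edges, and at distance 3 from 3 we only reach {8, 10}, which does not include 7. So d(3,7) = 4.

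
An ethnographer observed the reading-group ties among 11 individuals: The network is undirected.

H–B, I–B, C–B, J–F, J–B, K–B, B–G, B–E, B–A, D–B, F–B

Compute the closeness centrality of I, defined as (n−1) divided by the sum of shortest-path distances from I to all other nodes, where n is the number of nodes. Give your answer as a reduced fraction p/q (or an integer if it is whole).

10/19

Distances from I: A:2, B:1, C:2, D:2, E:2, F:2, G:2, H:2, J:2, K:2. Sum = 19.
n = 11, so closeness = 10/19.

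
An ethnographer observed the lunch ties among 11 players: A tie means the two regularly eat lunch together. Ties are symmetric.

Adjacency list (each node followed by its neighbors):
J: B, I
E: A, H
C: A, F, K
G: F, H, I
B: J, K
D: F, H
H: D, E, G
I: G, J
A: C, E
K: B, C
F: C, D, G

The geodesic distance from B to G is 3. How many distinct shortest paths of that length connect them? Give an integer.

The shortest distance is 3, and the only length-3 path is B–J–I–G. So there is exactly 1 shortest path.

1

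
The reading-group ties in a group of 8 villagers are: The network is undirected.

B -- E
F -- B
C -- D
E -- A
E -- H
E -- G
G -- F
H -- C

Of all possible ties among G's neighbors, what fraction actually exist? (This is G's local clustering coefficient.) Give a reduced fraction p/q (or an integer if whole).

G's neighbors: E and F (k = 2).
Possible neighbor pairs: C(2,2) = 1. Edges among them: none → e = 0.
Clustering(G) = 0/1.

0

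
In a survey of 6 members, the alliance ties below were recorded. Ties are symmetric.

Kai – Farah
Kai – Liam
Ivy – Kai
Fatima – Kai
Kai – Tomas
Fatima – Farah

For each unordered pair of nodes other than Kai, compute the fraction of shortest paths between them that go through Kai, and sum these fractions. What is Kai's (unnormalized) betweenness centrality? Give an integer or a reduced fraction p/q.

Pairs whose geodesics pass through Kai — Ivy–Tomas: 1; Ivy–Liam: 1; Ivy–Farah: 1; Ivy–Fatima: 1; Tomas–Liam: 1; Tomas–Farah: 1; Tomas–Fatima: 1; Liam–Farah: 1; Liam–Fatima: 1.
All other pairs contribute 0.
Summing the contributions gives betweenness(Kai) = 9.

9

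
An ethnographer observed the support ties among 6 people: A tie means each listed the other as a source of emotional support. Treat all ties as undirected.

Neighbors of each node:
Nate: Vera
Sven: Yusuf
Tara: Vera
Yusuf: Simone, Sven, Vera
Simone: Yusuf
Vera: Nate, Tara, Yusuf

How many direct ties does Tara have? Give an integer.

1

Tara is directly tied to Vera. That is 1 neighbor, so the degree of Tara is 1.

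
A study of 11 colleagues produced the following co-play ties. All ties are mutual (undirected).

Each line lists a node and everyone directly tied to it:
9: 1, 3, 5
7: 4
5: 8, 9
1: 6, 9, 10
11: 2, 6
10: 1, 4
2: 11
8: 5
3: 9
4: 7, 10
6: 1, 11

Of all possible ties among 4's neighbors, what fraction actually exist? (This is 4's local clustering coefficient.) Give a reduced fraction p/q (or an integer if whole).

0

4's neighbors: 7 and 10 (k = 2).
Possible neighbor pairs: C(2,2) = 1. Edges among them: none → e = 0.
Clustering(4) = 0/1.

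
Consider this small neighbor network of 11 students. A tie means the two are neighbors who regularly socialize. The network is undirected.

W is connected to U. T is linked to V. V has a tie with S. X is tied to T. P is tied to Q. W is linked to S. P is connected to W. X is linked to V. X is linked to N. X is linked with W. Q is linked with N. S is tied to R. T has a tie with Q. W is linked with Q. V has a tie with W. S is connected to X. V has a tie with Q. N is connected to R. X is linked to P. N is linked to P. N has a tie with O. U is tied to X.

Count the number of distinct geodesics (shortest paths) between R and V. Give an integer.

The shortest distance is 2, and the only length-2 path is R–S–V. So there is exactly 1 shortest path.

1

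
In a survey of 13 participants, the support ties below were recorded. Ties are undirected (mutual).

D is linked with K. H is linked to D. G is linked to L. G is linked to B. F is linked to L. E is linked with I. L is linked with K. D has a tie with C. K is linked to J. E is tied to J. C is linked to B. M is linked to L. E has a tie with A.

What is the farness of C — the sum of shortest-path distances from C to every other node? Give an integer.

Distances from C: A:5, B:1, D:1, E:4, F:4, G:2, H:2, I:5, J:3, K:2, L:3, M:4.
Sum = 5 + 1 + 1 + 4 + 4 + 2 + 2 + 5 + 3 + 2 + 3 + 4 = 36.

36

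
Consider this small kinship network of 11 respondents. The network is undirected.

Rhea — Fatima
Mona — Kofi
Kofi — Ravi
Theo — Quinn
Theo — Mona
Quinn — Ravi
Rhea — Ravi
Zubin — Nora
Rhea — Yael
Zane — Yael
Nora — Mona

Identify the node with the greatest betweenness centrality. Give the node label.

Unnormalized betweenness of each node: Fatima:0, Kofi:15, Mona:17, Nora:9, Quinn:5, Ravi:25, Rhea:23, Theo:3, Yael:9, Zane:0, Zubin:0.
Ravi has the largest value, 25, making it the main broker — the node through which the most shortest paths run.

Ravi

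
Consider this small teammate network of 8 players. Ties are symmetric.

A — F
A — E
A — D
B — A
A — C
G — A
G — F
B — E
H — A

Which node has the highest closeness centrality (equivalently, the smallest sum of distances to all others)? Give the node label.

A

Farness (sum of distances to all others) for each node — A:7, B:12, C:13, D:13, E:12, F:12, G:12, H:13.
The smallest farness is 7, for A, so A has the highest closeness.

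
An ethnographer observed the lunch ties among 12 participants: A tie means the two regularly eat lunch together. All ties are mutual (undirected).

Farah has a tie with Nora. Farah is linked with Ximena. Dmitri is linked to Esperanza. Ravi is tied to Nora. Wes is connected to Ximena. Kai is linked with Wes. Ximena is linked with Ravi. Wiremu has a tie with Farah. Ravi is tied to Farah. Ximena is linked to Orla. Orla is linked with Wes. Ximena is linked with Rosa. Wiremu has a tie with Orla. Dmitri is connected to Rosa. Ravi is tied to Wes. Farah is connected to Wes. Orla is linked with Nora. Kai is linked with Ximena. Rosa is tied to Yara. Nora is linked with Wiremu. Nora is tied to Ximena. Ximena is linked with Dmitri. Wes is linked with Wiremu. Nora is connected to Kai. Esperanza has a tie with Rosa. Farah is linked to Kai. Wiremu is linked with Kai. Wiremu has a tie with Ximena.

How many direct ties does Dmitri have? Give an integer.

3

Dmitri is directly tied to Esperanza, Rosa, and Ximena. That is 3 neighbors, so the degree of Dmitri is 3.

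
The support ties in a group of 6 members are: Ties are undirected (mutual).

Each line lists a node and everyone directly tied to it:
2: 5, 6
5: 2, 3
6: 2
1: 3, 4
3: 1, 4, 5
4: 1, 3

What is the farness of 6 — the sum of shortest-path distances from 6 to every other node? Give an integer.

Distances from 6: 1:4, 2:1, 3:3, 4:4, 5:2.
Sum = 4 + 1 + 3 + 4 + 2 = 14.

14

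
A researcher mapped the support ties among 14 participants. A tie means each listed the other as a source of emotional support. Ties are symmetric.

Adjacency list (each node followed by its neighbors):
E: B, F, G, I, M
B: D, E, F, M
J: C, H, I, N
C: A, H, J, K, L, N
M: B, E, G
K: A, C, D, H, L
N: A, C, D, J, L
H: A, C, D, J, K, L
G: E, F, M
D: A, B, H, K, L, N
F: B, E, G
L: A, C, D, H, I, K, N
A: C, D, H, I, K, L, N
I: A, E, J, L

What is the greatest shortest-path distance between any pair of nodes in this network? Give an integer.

4

Eccentricity of each node (its greatest distance to any other): A:3, B:3, C:4, D:3, E:3, F:4, G:4, H:4, I:2, J:3, K:4, L:3, M:4, N:4.
The maximum eccentricity is 4, realized for instance by the pair H–G via H – D – B – M – G. So the diameter is 4.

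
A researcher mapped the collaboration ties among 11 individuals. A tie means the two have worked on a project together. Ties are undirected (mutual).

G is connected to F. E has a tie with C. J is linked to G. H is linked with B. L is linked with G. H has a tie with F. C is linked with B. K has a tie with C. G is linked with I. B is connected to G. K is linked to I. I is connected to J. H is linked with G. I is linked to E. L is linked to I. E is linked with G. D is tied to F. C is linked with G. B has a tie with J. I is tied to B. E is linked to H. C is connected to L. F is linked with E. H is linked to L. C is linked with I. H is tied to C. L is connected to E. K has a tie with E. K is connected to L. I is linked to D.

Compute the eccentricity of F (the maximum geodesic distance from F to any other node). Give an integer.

2

Distances from F: B:2, C:2, D:1, E:1, G:1, H:1, I:2, J:2, K:2, L:2.
The largest is 2 (to B, C, I, L, J, and K), so the eccentricity of F is 2.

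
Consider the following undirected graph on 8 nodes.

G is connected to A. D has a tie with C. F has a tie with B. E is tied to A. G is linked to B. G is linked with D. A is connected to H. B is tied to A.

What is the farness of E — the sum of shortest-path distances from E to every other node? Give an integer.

Distances from E: A:1, B:2, C:4, D:3, F:3, G:2, H:2.
Sum = 1 + 2 + 4 + 3 + 3 + 2 + 2 = 17.

17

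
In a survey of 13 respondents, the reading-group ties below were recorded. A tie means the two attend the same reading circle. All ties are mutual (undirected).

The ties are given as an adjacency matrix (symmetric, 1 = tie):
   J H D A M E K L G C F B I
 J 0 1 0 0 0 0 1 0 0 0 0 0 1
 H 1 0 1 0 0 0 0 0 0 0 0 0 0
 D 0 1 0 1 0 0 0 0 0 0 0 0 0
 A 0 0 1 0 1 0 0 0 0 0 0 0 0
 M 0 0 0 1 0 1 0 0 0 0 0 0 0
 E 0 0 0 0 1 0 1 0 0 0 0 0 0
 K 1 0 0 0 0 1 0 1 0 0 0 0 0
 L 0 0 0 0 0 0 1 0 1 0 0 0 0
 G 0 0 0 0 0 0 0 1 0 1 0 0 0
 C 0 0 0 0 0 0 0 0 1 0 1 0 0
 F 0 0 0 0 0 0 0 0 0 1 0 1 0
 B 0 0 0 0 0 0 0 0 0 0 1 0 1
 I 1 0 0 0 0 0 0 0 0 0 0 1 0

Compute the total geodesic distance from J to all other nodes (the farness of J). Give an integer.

27

Distances from J: A:3, B:2, C:4, D:2, E:2, F:3, G:3, H:1, I:1, K:1, L:2, M:3.
Sum = 3 + 2 + 4 + 2 + 2 + 3 + 3 + 1 + 1 + 1 + 2 + 3 = 27.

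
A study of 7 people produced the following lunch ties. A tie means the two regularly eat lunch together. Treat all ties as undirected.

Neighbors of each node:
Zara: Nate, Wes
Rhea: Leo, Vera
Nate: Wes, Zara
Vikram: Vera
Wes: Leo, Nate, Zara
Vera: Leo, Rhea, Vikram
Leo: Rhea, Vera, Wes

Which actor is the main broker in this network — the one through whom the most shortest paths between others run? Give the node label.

Leo

Unnormalized betweenness of each node: Leo:9, Nate:0, Rhea:0, Vera:5, Vikram:0, Wes:8, Zara:0.
Leo has the largest value, 9, making it the main broker — the node through which the most shortest paths run.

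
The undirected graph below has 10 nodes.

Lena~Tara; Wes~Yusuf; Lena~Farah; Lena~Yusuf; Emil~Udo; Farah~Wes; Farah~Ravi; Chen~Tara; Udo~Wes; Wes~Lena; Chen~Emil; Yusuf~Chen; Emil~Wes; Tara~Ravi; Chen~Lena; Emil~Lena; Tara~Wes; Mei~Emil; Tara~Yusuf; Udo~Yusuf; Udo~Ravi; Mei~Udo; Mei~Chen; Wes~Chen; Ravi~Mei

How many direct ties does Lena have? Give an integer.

Lena is directly tied to Chen, Emil, Farah, Tara, Wes, and Yusuf. That is 6 neighbors, so the degree of Lena is 6.

6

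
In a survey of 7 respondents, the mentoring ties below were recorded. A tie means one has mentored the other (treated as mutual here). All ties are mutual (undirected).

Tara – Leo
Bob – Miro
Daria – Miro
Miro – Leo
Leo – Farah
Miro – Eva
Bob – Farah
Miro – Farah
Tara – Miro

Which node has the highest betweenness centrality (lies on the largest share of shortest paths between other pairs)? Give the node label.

Unnormalized betweenness of each node: Bob:0, Daria:0, Eva:0, Farah:1/2, Leo:1/2, Miro:11, Tara:0.
Miro has the largest value, 11, making it the main broker — the node through which the most shortest paths run.

Miro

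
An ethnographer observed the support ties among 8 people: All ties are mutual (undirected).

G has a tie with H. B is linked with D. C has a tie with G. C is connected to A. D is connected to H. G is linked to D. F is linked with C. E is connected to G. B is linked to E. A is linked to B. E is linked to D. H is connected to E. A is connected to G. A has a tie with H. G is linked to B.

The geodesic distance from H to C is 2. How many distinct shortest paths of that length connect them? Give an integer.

2

The shortest distance is 2. The length-2 paths are: H–A–C; H–G–C.
That gives 2 distinct shortest paths.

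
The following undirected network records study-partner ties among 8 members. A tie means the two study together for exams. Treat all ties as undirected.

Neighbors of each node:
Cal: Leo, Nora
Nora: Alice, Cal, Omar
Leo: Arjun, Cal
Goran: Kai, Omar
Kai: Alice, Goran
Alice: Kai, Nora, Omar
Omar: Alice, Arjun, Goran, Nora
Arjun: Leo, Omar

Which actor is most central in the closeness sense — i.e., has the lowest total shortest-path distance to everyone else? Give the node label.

Farness (sum of distances to all others) for each node — Alice:12, Arjun:13, Cal:14, Goran:14, Kai:16, Leo:16, Nora:11, Omar:10.
The smallest farness is 10, for Omar, so Omar has the highest closeness.

Omar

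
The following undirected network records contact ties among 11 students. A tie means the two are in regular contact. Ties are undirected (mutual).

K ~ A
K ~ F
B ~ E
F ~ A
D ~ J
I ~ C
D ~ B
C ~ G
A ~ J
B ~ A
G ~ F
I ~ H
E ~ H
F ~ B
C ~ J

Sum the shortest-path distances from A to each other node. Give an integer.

18

Distances from A: B:1, C:2, D:2, E:2, F:1, G:2, H:3, I:3, J:1, K:1.
Sum = 1 + 2 + 2 + 2 + 1 + 2 + 3 + 3 + 1 + 1 = 18.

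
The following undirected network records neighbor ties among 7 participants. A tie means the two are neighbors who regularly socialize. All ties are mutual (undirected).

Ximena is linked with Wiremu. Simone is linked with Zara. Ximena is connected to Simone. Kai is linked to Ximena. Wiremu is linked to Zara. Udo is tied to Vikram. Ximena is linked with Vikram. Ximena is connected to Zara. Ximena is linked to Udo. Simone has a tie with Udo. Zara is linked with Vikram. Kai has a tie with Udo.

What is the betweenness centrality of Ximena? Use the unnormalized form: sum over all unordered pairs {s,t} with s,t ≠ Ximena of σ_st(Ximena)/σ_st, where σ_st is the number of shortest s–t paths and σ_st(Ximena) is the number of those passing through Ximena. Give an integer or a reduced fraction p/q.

17/3

Pairs whose geodesics pass through Ximena — Simone–Wiremu: 1/2; Simone–Kai: 1/2; Simone–Vikram: 1/3; Wiremu–Kai: 1; Wiremu–Vikram: 1/2; Wiremu–Udo: 1; Zara–Kai: 1; Zara–Udo: 1/3; Kai–Vikram: 1/2.
All other pairs contribute 0.
Summing the contributions gives betweenness(Ximena) = 17/3.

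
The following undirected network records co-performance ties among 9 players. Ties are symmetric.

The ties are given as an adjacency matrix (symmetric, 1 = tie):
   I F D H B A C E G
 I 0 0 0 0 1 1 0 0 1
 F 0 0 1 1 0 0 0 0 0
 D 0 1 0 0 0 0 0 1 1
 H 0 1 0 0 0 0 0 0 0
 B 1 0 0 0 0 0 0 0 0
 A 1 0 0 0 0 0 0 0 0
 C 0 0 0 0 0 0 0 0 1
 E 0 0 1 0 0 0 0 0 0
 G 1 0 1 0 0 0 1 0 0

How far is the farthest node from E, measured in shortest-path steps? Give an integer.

4

Distances from E: A:4, B:4, C:3, D:1, F:2, G:2, H:3, I:3.
The largest is 4 (to B and A), so the eccentricity of E is 4.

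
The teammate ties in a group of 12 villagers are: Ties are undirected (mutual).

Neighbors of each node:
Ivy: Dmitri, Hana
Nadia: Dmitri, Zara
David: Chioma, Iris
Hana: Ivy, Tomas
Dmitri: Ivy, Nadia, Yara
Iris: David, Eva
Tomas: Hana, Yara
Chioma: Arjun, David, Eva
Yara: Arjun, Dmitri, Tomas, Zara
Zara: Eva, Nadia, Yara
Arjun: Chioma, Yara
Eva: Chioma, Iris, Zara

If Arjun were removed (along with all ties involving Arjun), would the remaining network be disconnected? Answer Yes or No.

No

Even without Arjun, every remaining node can still reach every other (the residual graph is connected), so Arjun is not a cut vertex.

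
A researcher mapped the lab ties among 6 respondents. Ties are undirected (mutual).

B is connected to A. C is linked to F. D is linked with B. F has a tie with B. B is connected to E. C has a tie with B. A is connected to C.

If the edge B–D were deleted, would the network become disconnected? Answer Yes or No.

Without the B–D edge there is no alternate route between B and D, so the network disconnects. It is a bridge.

Yes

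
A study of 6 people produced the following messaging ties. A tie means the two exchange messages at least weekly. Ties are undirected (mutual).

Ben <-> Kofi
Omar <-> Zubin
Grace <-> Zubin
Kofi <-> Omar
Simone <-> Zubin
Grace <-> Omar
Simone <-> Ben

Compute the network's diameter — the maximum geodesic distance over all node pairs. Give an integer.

Eccentricity of each node (its greatest distance to any other): Ben:3, Grace:3, Kofi:2, Omar:2, Simone:2, Zubin:2.
The maximum eccentricity is 3, realized for instance by the pair Ben–Grace via Ben – Simone – Zubin – Grace. So the diameter is 3.

3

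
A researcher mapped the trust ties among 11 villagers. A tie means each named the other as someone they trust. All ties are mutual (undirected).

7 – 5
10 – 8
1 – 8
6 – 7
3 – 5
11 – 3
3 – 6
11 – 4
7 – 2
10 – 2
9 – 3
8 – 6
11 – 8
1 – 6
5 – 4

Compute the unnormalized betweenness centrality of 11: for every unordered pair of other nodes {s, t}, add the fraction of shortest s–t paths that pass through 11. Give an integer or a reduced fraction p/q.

7

Pairs whose geodesics pass through 11 — 1–4: 1; 4–10: 1; 4–6: 2/4; 4–8: 1; 4–9: 1/2; 4–3: 1/2; 10–9: 1/2; 10–3: 1/2; 8–9: 1/2; 8–3: 1/2; 8–5: 2/4.
All other pairs contribute 0.
Summing the contributions gives betweenness(11) = 7.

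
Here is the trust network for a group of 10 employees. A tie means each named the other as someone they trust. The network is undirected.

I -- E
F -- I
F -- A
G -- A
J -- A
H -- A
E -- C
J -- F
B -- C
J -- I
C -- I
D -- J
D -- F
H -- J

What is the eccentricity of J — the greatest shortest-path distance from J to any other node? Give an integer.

Distances from J: A:1, B:3, C:2, D:1, E:2, F:1, G:2, H:1, I:1.
The largest is 3 (to B), so the eccentricity of J is 3.

3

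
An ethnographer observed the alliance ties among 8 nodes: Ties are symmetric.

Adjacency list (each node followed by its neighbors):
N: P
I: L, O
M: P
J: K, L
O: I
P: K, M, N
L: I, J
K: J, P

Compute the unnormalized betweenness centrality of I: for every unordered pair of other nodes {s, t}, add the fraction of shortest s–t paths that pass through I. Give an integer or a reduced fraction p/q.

Pairs whose geodesics pass through I — K–O: 1; N–O: 1; P–O: 1; M–O: 1; O–J: 1; O–L: 1.
All other pairs contribute 0.
Summing the contributions gives betweenness(I) = 6.

6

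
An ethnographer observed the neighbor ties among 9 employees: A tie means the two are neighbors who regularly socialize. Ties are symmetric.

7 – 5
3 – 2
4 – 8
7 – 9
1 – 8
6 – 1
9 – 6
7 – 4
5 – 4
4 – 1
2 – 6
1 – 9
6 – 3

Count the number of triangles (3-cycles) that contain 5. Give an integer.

5's neighbors: 4 and 7.
Neighbor pairs that are themselves tied: 5–4–7. Each forms one triangle with 5, for 1 in total.

1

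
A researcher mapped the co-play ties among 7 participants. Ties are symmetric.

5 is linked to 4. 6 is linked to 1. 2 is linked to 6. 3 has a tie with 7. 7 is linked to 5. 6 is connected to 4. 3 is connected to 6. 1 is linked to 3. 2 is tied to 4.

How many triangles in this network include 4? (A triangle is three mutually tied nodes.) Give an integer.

4's neighbors: 2, 5, and 6.
Neighbor pairs that are themselves tied: 4–2–6. Each forms one triangle with 4, for 1 in total.

1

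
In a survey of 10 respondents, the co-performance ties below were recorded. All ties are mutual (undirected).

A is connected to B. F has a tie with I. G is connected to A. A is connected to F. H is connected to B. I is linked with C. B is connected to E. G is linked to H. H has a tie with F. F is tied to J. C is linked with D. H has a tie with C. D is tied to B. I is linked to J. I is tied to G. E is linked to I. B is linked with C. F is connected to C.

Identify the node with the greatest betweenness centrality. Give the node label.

Unnormalized betweenness of each node: A:97/60, B:19/3, C:167/30, D:0, E:7/10, F:79/15, G:7/6, H:71/30, I:419/60, J:0.
I has the largest value, 419/60, making it the main broker — the node through which the most shortest paths run.

I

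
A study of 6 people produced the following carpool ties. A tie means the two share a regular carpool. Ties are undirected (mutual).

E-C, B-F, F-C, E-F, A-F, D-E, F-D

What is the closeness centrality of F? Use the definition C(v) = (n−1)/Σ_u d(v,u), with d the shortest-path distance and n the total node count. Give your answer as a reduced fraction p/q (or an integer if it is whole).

Distances from F: A:1, B:1, C:1, D:1, E:1. Sum = 5.
n = 6, so closeness = 5/5 = 1.

1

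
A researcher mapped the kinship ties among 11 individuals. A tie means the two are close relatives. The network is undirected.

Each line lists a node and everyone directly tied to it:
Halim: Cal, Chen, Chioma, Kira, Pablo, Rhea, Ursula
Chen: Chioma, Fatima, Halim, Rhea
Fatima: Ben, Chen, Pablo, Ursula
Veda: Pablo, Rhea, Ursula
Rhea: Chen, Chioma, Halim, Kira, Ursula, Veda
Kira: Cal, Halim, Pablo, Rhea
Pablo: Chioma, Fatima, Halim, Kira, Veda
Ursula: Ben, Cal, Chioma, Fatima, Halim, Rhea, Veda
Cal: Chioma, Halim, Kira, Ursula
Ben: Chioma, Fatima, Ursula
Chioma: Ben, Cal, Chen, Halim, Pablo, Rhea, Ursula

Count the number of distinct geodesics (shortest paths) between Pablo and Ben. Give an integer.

2

The shortest distance is 2. The length-2 paths are: Pablo–Fatima–Ben; Pablo–Chioma–Ben.
That gives 2 distinct shortest paths.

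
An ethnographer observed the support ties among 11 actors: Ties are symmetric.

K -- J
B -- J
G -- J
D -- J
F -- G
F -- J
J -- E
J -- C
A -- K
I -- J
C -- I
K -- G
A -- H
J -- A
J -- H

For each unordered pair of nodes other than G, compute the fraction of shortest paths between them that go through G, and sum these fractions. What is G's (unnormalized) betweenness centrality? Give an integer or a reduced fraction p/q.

Pairs whose geodesics pass through G — K–F: 1/2.
All other pairs contribute 0.
Summing the contributions gives betweenness(G) = 1/2.

1/2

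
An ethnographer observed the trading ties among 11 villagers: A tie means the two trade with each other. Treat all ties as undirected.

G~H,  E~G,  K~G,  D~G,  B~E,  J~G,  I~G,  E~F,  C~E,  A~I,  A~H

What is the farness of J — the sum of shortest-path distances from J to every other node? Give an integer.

23

Distances from J: A:3, B:3, C:3, D:2, E:2, F:3, G:1, H:2, I:2, K:2.
Sum = 3 + 3 + 3 + 2 + 2 + 3 + 1 + 2 + 2 + 2 = 23.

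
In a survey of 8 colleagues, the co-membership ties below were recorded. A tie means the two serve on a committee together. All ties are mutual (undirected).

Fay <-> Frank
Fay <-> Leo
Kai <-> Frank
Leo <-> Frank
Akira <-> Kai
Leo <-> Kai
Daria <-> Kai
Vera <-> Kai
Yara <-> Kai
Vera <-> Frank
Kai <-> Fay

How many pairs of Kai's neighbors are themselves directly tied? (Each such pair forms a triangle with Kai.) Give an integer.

4

Kai's neighbors: Akira, Daria, Fay, Frank, Leo, Vera, and Yara.
Neighbor pairs that are themselves tied: Kai–Fay–Frank; Kai–Fay–Leo; Kai–Frank–Leo; Kai–Frank–Vera. Each forms one triangle with Kai, for 4 in total.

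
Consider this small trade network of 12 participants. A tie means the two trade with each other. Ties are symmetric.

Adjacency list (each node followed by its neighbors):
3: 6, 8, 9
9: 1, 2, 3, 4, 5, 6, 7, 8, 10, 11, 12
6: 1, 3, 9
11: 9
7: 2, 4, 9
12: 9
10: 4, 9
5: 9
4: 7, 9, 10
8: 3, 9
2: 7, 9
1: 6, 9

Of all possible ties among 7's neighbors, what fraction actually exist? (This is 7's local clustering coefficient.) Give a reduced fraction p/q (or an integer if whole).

2/3

7's neighbors: 2, 4, and 9 (k = 3).
Possible neighbor pairs: C(3,2) = 3. Edges among them: 2–9, 4–9 → e = 2.
Clustering(7) = 2/3.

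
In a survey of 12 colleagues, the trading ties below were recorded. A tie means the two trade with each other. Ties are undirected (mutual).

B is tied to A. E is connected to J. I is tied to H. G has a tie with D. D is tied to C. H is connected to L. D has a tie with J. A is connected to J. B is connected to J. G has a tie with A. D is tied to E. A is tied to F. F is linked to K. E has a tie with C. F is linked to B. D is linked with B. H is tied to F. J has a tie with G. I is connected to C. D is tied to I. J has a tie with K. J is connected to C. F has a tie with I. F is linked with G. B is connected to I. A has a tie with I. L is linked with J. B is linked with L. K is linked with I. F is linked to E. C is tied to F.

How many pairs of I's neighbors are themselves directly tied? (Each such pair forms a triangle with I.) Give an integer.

8

I's neighbors: A, B, C, D, F, H, and K.
Neighbor pairs that are themselves tied: I–A–B; I–A–F; I–B–D; I–B–F; I–C–D; I–C–F; I–F–H; I–F–K. Each forms one triangle with I, for 8 in total.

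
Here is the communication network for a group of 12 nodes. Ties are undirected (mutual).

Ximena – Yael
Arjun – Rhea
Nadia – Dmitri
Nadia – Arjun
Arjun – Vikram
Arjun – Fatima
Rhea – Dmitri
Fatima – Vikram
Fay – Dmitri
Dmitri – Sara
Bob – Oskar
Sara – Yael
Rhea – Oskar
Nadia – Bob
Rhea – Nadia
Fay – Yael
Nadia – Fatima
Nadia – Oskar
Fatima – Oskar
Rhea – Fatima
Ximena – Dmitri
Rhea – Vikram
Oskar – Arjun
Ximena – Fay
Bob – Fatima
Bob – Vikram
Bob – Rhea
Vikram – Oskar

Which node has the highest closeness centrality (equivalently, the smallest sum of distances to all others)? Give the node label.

Farness (sum of distances to all others) for each node — Arjun:22, Bob:22, Dmitri:17, Fatima:21, Fay:24, Nadia:17, Oskar:21, Rhea:16, Sara:25, Vikram:22, Ximena:24, Yael:31.
The smallest farness is 16, for Rhea, so Rhea has the highest closeness.

Rhea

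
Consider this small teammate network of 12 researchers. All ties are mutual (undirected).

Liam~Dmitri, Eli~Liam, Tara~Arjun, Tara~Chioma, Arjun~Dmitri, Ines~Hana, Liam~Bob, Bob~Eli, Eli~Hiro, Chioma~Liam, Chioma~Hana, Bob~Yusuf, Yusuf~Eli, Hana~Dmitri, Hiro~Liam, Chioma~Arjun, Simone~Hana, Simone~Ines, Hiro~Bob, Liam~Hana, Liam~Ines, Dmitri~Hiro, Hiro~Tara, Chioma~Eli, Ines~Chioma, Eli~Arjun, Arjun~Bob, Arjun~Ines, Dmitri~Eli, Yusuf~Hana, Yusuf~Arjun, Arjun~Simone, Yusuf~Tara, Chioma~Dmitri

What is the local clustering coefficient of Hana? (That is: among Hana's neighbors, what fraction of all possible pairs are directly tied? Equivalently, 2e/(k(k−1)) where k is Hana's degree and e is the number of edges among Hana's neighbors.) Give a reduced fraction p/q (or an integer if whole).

Hana's neighbors: Chioma, Dmitri, Ines, Liam, Simone, and Yusuf (k = 6).
Possible neighbor pairs: C(6,2) = 15. Edges among them: Chioma–Dmitri, Chioma–Ines, Chioma–Liam, Dmitri–Liam, Ines–Liam, Ines–Simone → e = 6.
Clustering(Hana) = 6/15 = 2/5.

2/5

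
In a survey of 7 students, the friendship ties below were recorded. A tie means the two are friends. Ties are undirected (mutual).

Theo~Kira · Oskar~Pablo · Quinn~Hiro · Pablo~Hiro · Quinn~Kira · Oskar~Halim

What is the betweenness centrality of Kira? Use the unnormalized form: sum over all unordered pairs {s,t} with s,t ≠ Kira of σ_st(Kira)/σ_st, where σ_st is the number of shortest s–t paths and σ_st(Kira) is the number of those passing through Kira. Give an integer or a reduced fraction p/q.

5

Pairs whose geodesics pass through Kira — Oskar–Theo: 1; Quinn–Theo: 1; Hiro–Theo: 1; Theo–Halim: 1; Theo–Pablo: 1.
All other pairs contribute 0.
Summing the contributions gives betweenness(Kira) = 5.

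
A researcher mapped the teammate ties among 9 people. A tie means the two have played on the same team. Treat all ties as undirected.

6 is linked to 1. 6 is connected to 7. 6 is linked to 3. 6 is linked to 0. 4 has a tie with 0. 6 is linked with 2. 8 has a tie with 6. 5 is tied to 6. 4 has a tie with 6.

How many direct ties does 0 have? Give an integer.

0 is directly tied to 4 and 6. That is 2 neighbors, so the degree of 0 is 2.

2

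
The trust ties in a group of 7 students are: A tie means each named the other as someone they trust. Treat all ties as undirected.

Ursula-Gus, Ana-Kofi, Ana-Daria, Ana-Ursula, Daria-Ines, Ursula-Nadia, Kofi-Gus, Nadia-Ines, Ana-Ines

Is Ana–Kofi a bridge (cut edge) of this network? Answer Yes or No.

No

Even without that edge, Ana still reaches Kofi via Ana – Ursula – Gus – Kofi, so the network stays connected. Not a bridge.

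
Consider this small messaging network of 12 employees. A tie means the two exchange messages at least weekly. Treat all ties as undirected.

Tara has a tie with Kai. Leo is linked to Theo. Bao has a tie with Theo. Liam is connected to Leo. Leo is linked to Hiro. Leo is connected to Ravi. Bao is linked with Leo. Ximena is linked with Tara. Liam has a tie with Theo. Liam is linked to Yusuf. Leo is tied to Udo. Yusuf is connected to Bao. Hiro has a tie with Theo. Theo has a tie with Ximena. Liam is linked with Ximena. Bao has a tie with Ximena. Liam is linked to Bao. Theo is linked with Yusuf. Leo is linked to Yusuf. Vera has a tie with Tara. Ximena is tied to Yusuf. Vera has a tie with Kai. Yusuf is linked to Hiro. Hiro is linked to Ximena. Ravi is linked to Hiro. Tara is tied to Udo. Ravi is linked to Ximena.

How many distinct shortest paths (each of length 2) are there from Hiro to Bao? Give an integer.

4

The shortest distance is 2. The length-2 paths are: Hiro–Leo–Bao; Hiro–Ximena–Bao; Hiro–Yusuf–Bao; Hiro–Theo–Bao.
That gives 4 distinct shortest paths.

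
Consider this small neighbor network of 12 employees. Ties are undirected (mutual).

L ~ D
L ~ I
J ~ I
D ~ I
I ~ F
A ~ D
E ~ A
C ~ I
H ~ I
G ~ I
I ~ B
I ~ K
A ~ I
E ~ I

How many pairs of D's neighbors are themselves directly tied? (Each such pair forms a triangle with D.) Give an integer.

D's neighbors: A, I, and L.
Neighbor pairs that are themselves tied: D–A–I; D–I–L. Each forms one triangle with D, for 2 in total.

2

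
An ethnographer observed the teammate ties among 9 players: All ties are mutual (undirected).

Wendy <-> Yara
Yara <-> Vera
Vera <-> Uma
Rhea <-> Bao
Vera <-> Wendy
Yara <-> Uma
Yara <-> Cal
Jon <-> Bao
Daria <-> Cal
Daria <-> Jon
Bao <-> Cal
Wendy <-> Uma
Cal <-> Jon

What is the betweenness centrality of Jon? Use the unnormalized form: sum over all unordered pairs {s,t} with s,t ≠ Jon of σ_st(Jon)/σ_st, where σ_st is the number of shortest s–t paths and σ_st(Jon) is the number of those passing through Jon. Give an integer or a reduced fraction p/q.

1

Pairs whose geodesics pass through Jon — Daria–Bao: 1/2; Daria–Rhea: 1/2.
All other pairs contribute 0.
Summing the contributions gives betweenness(Jon) = 1.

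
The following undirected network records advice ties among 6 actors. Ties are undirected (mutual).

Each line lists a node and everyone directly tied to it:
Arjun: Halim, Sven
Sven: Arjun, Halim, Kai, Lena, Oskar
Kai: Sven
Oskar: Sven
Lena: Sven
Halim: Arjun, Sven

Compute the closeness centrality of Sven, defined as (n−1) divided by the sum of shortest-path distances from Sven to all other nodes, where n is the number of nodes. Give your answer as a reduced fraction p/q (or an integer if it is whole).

Distances from Sven: Arjun:1, Halim:1, Kai:1, Lena:1, Oskar:1. Sum = 5.
n = 6, so closeness = 5/5 = 1.

1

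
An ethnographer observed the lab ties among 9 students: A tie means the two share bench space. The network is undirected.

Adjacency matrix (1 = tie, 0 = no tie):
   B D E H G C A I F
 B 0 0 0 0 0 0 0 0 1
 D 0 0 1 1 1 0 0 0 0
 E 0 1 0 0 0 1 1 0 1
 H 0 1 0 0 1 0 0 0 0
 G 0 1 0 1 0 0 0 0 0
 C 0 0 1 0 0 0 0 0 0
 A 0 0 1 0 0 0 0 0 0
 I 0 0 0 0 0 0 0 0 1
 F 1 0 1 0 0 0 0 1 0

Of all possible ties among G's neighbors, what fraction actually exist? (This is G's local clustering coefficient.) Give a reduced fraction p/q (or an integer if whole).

1

G's neighbors: D and H (k = 2).
Possible neighbor pairs: C(2,2) = 1. Edges among them: D–H → e = 1.
Clustering(G) = 1/1.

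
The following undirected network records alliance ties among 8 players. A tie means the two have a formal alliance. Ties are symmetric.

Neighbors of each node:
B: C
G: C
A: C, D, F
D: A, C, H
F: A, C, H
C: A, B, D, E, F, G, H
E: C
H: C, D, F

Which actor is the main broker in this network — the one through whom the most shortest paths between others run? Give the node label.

Unnormalized betweenness of each node: A:1/3, B:0, C:47/3, D:1/3, E:0, F:1/3, G:0, H:1/3.
C has the largest value, 47/3, making it the main broker — the node through which the most shortest paths run.

C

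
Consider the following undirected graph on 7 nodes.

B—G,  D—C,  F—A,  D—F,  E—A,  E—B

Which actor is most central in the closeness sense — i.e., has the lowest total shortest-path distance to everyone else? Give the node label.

Farness (sum of distances to all others) for each node — A:12, B:16, C:21, D:16, E:13, F:13, G:21.
The smallest farness is 12, for A, so A has the highest closeness.

A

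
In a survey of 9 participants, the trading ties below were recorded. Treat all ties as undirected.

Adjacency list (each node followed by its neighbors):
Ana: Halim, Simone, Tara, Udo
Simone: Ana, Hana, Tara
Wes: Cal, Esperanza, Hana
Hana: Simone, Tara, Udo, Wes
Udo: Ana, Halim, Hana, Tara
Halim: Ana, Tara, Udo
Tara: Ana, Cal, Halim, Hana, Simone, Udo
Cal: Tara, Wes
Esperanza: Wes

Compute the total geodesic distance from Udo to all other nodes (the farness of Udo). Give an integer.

13

Distances from Udo: Ana:1, Cal:2, Esperanza:3, Halim:1, Hana:1, Simone:2, Tara:1, Wes:2.
Sum = 1 + 2 + 3 + 1 + 1 + 2 + 1 + 2 = 13.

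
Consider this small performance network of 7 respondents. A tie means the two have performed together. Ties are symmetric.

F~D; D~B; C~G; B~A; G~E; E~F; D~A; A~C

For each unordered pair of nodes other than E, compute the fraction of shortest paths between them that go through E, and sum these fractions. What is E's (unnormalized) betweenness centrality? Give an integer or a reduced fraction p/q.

2

Pairs whose geodesics pass through E — C–F: 1/2; D–G: 1/2; F–G: 1.
All other pairs contribute 0.
Summing the contributions gives betweenness(E) = 2.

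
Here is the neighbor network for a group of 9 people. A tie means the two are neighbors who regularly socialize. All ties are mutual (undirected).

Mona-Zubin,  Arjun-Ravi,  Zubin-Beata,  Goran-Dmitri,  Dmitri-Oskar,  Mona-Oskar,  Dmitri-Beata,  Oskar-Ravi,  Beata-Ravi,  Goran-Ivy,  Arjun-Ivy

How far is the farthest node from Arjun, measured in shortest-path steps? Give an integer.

3

Distances from Arjun: Beata:2, Dmitri:3, Goran:2, Ivy:1, Mona:3, Oskar:2, Ravi:1, Zubin:3.
The largest is 3 (to Zubin, Dmitri, and Mona), so the eccentricity of Arjun is 3.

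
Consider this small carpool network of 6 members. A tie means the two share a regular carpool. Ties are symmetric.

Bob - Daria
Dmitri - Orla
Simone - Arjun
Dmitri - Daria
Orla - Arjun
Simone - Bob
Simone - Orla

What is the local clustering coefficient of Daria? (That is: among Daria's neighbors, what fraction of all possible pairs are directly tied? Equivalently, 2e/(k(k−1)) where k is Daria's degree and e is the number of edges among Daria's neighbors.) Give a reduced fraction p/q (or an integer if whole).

Daria's neighbors: Bob and Dmitri (k = 2).
Possible neighbor pairs: C(2,2) = 1. Edges among them: none → e = 0.
Clustering(Daria) = 0/1.

0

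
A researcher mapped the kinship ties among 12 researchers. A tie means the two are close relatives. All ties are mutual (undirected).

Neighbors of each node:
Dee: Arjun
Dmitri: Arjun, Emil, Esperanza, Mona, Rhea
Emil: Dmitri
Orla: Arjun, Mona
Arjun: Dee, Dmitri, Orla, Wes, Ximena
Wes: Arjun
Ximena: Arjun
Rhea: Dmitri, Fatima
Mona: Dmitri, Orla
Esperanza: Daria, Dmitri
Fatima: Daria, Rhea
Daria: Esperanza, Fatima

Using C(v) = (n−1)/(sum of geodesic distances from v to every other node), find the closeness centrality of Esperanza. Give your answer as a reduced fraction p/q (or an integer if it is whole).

11/24

Distances from Esperanza: Arjun:2, Daria:1, Dee:3, Dmitri:1, Emil:2, Fatima:2, Mona:2, Orla:3, Rhea:2, Wes:3, Ximena:3. Sum = 24.
n = 12, so closeness = 11/24.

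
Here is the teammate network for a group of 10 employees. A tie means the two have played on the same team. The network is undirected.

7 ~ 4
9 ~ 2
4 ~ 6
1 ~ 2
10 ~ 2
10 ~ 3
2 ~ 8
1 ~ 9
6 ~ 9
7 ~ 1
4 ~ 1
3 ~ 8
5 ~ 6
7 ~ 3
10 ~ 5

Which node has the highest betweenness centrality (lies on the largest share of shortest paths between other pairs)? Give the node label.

Unnormalized betweenness of each node: 1:14/3, 2:47/6, 3:13/3, 4:17/6, 5:11/6, 6:4, 7:11/3, 8:5/6, 9:17/6, 10:31/6.
2 has the largest value, 47/6, making it the main broker — the node through which the most shortest paths run.

2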